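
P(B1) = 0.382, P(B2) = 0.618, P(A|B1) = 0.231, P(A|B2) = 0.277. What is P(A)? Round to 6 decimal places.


P(A) = P(A|B1)*P(B1) + P(A|B2)*P(B2)
P(A|B1)*P(B1) = 0.231 * 0.382 = 0.088242
P(A|B2)*P(B2) = 0.277 * 0.618 = 0.171186
P(A) = 0.088242 + 0.171186 = 0.259428

0.259428


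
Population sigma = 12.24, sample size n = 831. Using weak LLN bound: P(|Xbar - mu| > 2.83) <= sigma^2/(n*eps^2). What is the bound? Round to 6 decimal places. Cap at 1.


bound = min(1, sigma^2/(n*eps^2))
sigma^2 = 12.24^2 = 149.8176
n*eps^2 = 831 * 2.83^2 = 831 * 8.0089 = 6655.3959
sigma^2/(n*eps^2) = 149.8176 / 6655.3959 ≈ 0.02251070

0.022511


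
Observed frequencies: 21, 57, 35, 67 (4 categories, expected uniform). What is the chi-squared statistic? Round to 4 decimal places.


chi2 = sum((O-E)^2/E), E = total/4
total = 180, E = 180/4 = 45
(21 - 45)^2 / 45 = 576 / 45 = 12.8
(57 - 45)^2 / 45 = 144 / 45 = 3.2
(35 - 45)^2 / 45 = 100 / 45 = 20/9 ≈ 2.222222
(67 - 45)^2 / 45 = 484 / 45 = 484/45 ≈ 10.755556
chi2 = 1304/45 ≈ 28.977778

28.9778


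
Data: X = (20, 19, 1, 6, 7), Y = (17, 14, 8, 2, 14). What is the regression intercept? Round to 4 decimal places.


a = ybar - b*xbar, where b = sum((xi-xbar)(yi-ybar)) / sum((xi-xbar)^2)
n = 5, xbar = 53/5 = 10.6, ybar = 55/5 = 11
Sxy = sum((xi-xbar)(yi-ybar)) = 141
Sxx = sum((xi-xbar)^2) = 285.2
b = Sxy / Sxx = 705/1426 ≈ 0.494390
a = 11 - 0.494390 * 10.6 = 8213/1426 ≈ 5.759467

5.7595


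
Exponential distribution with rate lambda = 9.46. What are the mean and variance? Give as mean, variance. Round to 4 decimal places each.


mean = 1/lam, var = 1/lam^2
mean = 1 / 9.46 = 50/473 ≈ 0.105708
lam^2 = 9.46^2 = 89.4916
var = 1 / 89.4916 ≈ 0.011174

0.1057, 0.0112


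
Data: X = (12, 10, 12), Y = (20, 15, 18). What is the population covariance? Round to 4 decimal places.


Cov = (1/n)*sum((xi-xbar)(yi-ybar))
n = 3, xbar = 34/3 ≈ 11.333333, ybar = 53/3 ≈ 17.666667
sum((xi-xbar)(yi-ybar)) = 16/3 ≈ 5.333333
Cov = 5.333333 / 3 = 16/9 ≈ 1.777778

1.7778


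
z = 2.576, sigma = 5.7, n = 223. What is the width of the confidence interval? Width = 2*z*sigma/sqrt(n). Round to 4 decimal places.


width = 2*z*sigma/sqrt(n)
2*z*sigma = 2 * 2.576 * 5.7 = 29.3664
sqrt(223) ≈ 14.933185
width = 29.3664 / 14.933185 ≈ 1.966520

1.9665


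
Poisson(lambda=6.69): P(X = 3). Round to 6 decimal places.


P = e^(-lam) * lam^k / k!
e^(-6.69) ≈ 0.001243283
lam^k = 6.69^3 = 299.418309
k! = 3! = 6
P = 0.001243283 * 299.418309 / 6 ≈ 0.062044

0.062044


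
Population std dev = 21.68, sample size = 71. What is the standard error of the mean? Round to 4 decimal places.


SE = sigma / sqrt(n)
sqrt(71) ≈ 8.426150
SE = 21.68 / 8.426150 ≈ 2.572943

2.5729


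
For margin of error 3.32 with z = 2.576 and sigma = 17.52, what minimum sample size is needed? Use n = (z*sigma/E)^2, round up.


z*sigma/E = 2.576 * 17.52 / 3.32 ≈ 13.593831
(z*sigma/E)^2 ≈ 184.792250
round up: n = 185

185


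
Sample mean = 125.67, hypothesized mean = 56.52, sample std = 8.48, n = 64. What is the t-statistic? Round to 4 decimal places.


t = (xbar - mu0) / (s/sqrt(n))
xbar - mu0 = 125.67 - 56.52 = 69.15
sqrt(64) = 8
s/sqrt(n) = 8.48 / 8 = 1.06
t = 69.15 / 1.06 = 6915/106 ≈ 65.235849

65.2358


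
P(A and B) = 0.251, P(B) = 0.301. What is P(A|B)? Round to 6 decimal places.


P(A|B) = P(A and B) / P(B) = 0.251 / 0.301 = 251/301 ≈ 0.83388704

0.833887


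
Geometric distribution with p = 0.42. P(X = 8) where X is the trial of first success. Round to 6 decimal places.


P = (1-p)^(k-1) * p
(1-p)^(k-1) = 0.58^7 ≈ 0.02207984
P = 0.02207984 * 0.42 ≈ 0.009273534

0.009274


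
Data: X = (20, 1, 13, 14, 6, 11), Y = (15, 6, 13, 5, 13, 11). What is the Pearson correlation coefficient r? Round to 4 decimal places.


r = sum((xi-xbar)(yi-ybar)) / sqrt(sum((xi-xbar)^2) * sum((yi-ybar)^2))
n = 6, xbar = 65/6 ≈ 10.833333, ybar = 63/6 = 10.5
Sxy = sum((xi-xbar)(yi-ybar)) = 61.5
Sxx = sum((xi-xbar)^2) = 1313/6 ≈ 218.833333
Syy = sum((yi-ybar)^2) = 83.5
sqrt(Sxx*Syy) ≈ 135.176120
r = Sxy / sqrt(Sxx*Syy) = 61.5 / 135.176120 ≈ 0.454962

0.4550


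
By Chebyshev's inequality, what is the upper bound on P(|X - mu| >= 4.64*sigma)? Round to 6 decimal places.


P <= 1/k^2
k^2 = 4.64^2 = 21.5296
1/k^2 = 1 / 21.5296 ≈ 0.04644768

0.046448


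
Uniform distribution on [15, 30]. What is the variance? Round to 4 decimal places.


Var = (b-a)^2 / 12
(b-a)^2 = (30 - 15)^2 = 225
Var = 225/12 = 18.75

18.7500


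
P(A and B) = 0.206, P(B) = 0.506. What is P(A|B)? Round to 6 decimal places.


P(A|B) = P(A and B) / P(B) = 0.206 / 0.506 = 103/253 ≈ 0.40711462

0.407115


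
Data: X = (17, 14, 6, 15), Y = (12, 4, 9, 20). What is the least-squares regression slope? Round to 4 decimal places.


b = sum((xi-xbar)(yi-ybar)) / sum((xi-xbar)^2)
n = 4, xbar = 52/4 = 13, ybar = 45/4 = 11.25
Sxy = sum((xi-xbar)(yi-ybar)) = 29
Sxx = sum((xi-xbar)^2) = 70
b = Sxy / Sxx = 29/70 ≈ 0.414286

0.4143


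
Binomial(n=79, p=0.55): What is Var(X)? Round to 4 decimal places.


Var = n*p*(1-p) = 79 * 0.55 * 0.45 = 19.5525

19.5525


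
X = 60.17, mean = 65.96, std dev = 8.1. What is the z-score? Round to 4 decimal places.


z = (X - mu) / sigma
X - mu = 60.17 - 65.96 = -5.79
z = -5.79 / 8.1 = -193/270 ≈ -0.714815

-0.7148


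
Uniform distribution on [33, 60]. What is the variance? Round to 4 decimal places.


Var = (b-a)^2 / 12
(b-a)^2 = (60 - 33)^2 = 729
Var = 729/12 = 60.75

60.7500


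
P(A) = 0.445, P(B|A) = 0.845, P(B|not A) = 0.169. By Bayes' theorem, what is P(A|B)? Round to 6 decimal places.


P(A|B) = P(B|A)*P(A) / P(B), P(B) = P(B|A)*P(A) + P(B|not A)*P(not A)
P(B|A)*P(A) = 0.845 * 0.445 = 0.376025
P(B|not A)*P(not A) = 0.169 * 0.555 = 0.093795
P(B) = 0.376025 + 0.093795 = 0.46982
P(A|B) = 0.376025 / 0.46982 = 445/556 ≈ 0.80035971

0.800360


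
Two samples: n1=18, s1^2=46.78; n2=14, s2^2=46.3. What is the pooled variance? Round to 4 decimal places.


sp^2 = ((n1-1)*s1^2 + (n2-1)*s2^2)/(n1+n2-2)
(n1-1)*s1^2 = 17 * 46.78 = 795.26
(n2-1)*s2^2 = 13 * 46.3 = 601.9
numerator = 795.26 + 601.9 = 1397.16
n1+n2-2 = 30
sp^2 = 1397.16 / 30 = 46.572

46.5720


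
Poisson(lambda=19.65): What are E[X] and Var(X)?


E[X] = Var(X) = lambda = 19.65

19.65, 19.65


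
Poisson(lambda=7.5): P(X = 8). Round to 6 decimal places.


P = e^(-lam) * lam^k / k!
e^(-7.5) ≈ 0.0005530844
lam^k = 7.5^8 ≈ 10011291.503906
k! = 8! = 40320
P = 0.0005530844 * 10011291.503906 / 40320 ≈ 0.137329

0.137329


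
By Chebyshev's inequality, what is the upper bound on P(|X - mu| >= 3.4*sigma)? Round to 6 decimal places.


P <= 1/k^2
k^2 = 3.4^2 = 11.56
1/k^2 = 1 / 11.56 = 25/289 ≈ 0.08650519

0.086505


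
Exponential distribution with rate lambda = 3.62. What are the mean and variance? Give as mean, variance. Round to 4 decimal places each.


mean = 1/lam, var = 1/lam^2
mean = 1 / 3.62 = 50/181 ≈ 0.276243
lam^2 = 3.62^2 = 13.1044
var = 1 / 13.1044 ≈ 0.076310

0.2762, 0.0763


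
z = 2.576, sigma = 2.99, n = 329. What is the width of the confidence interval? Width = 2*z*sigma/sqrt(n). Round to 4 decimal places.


width = 2*z*sigma/sqrt(n)
2*z*sigma = 2 * 2.576 * 2.99 = 15.40448
sqrt(329) ≈ 18.138357
width = 15.40448 / 18.138357 ≈ 0.849276

0.8493


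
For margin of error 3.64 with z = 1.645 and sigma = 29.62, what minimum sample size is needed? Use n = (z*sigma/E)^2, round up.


z*sigma/E = 1.645 * 29.62 / 3.64 = 69607/5200 ≈ 13.385962
(z*sigma/E)^2 ≈ 179.183966
round up: n = 180

180


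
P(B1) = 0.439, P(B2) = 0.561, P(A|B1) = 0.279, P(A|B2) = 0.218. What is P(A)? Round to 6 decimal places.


P(A) = P(A|B1)*P(B1) + P(A|B2)*P(B2)
P(A|B1)*P(B1) = 0.279 * 0.439 = 0.122481
P(A|B2)*P(B2) = 0.218 * 0.561 = 0.122298
P(A) = 0.122481 + 0.122298 = 0.244779

0.244779


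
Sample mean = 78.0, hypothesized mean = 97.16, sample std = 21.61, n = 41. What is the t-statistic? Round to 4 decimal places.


t = (xbar - mu0) / (s/sqrt(n))
xbar - mu0 = 78.0 - 97.16 = -19.16
sqrt(41) ≈ 6.40312424
s/sqrt(n) = 21.61 / 6.40312424 ≈ 3.37491499
t = -19.16 / 3.37491499 ≈ -5.677180

-5.6772


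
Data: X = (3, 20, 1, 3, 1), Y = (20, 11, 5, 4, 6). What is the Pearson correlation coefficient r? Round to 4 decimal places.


r = sum((xi-xbar)(yi-ybar)) / sqrt(sum((xi-xbar)^2) * sum((yi-ybar)^2))
n = 5, xbar = 28/5 = 5.6, ybar = 46/5 = 9.2
Sxy = sum((xi-xbar)(yi-ybar)) = 45.4
Sxx = sum((xi-xbar)^2) = 263.2
Syy = sum((yi-ybar)^2) = 174.8
sqrt(Sxx*Syy) ≈ 214.493263
r = Sxy / sqrt(Sxx*Syy) = 45.4 / 214.493263 ≈ 0.211662

0.2117


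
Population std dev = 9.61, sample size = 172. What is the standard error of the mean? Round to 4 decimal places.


SE = sigma / sqrt(n)
sqrt(172) ≈ 13.114877
SE = 9.61 / 13.114877 ≈ 0.732756

0.7328


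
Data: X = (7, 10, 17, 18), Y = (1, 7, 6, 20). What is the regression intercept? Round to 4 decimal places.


a = ybar - b*xbar, where b = sum((xi-xbar)(yi-ybar)) / sum((xi-xbar)^2)
n = 4, xbar = 52/4 = 13, ybar = 34/4 = 8.5
Sxy = sum((xi-xbar)(yi-ybar)) = 97
Sxx = sum((xi-xbar)^2) = 86
b = Sxy / Sxx = 97/86 ≈ 1.127907
a = 8.5 - 1.127907 * 13 = -265/43 ≈ -6.162791

-6.1628


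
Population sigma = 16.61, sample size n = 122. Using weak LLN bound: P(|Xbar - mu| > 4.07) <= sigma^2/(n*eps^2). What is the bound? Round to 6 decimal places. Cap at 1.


bound = min(1, sigma^2/(n*eps^2))
sigma^2 = 16.61^2 = 275.8921
n*eps^2 = 122 * 4.07^2 = 122 * 16.5649 = 2020.9178
sigma^2/(n*eps^2) = 275.8921 / 2020.9178 ≈ 0.13651822

0.136518


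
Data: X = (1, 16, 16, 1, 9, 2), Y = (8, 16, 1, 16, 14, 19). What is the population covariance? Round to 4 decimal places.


Cov = (1/n)*sum((xi-xbar)(yi-ybar))
n = 6, xbar = 45/6 = 7.5, ybar = 74/6 = 37/3 ≈ 12.333333
sum((xi-xbar)(yi-ybar)) = -95
Cov = -95 / 6 = -95/6 ≈ -15.833333

-15.8333


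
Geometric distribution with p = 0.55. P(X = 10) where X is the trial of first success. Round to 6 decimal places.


P = (1-p)^(k-1) * p
(1-p)^(k-1) = 0.45^9 ≈ 0.0007566806
P = 0.0007566806 * 0.55 ≈ 0.0004161744

0.000416


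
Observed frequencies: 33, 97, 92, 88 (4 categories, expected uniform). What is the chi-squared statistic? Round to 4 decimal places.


chi2 = sum((O-E)^2/E), E = total/4
total = 310, E = 310/4 = 77.5
(33 - 77.5)^2 / 77.5 = 1980.25 / 77.5 = 7921/310 ≈ 25.551613
(97 - 77.5)^2 / 77.5 = 380.25 / 77.5 = 1521/310 ≈ 4.906452
(92 - 77.5)^2 / 77.5 = 210.25 / 77.5 = 841/310 ≈ 2.712903
(88 - 77.5)^2 / 77.5 = 110.25 / 77.5 = 441/310 ≈ 1.422581
chi2 = 5362/155 ≈ 34.593548

34.5935


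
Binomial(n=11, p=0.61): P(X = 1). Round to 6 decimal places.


P = C(n,k) * p^k * (1-p)^(n-k)
C(11,1) = 11
p^k = 0.61^1 = 0.61
(1-p)^(n-k) = 0.39^10 ≈ 0.00008140406
P = 11 * 0.61 * 0.00008140406 ≈ 0.000546

0.000546


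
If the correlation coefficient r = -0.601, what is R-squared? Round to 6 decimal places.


R^2 = r^2 = (-0.601)^2 = 0.361201

0.361201


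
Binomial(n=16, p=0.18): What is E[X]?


E[X] = n*p = 16 * 0.18 = 2.88

2.88


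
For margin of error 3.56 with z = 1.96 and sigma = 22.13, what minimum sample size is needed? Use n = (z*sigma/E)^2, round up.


z*sigma/E = 1.96 * 22.13 / 3.56 = 108437/8900 ≈ 12.183933
(z*sigma/E)^2 ≈ 148.448213
round up: n = 149

149


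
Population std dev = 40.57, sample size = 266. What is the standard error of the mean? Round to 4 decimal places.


SE = sigma / sqrt(n)
sqrt(266) ≈ 16.309506
SE = 40.57 / 16.309506 ≈ 2.487506

2.4875


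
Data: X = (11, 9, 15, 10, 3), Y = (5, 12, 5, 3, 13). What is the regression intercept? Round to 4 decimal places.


a = ybar - b*xbar, where b = sum((xi-xbar)(yi-ybar)) / sum((xi-xbar)^2)
n = 5, xbar = 48/5 = 9.6, ybar = 38/5 = 7.6
Sxy = sum((xi-xbar)(yi-ybar)) = -57.8
Sxx = sum((xi-xbar)^2) = 75.2
b = Sxy / Sxx = -289/376 ≈ -0.768617
a = 7.6 - (-0.768617) * 9.6 = 704/47 ≈ 14.978723

14.9787


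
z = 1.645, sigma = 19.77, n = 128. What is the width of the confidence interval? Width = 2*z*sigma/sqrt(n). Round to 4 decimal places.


width = 2*z*sigma/sqrt(n)
2*z*sigma = 2 * 1.645 * 19.77 = 65.0433
sqrt(128) ≈ 11.313708
width = 65.0433 / 11.313708 ≈ 5.749070

5.7491


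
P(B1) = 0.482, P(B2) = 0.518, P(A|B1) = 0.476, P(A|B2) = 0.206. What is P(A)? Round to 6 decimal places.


P(A) = P(A|B1)*P(B1) + P(A|B2)*P(B2)
P(A|B1)*P(B1) = 0.476 * 0.482 = 0.229432
P(A|B2)*P(B2) = 0.206 * 0.518 = 0.106708
P(A) = 0.229432 + 0.106708 = 0.33614

0.336140


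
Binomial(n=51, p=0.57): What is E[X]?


E[X] = n*p = 51 * 0.57 = 29.07

29.07


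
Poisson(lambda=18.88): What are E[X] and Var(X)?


E[X] = Var(X) = lambda = 18.88

18.88, 18.88


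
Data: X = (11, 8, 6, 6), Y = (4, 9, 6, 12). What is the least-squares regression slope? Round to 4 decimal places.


b = sum((xi-xbar)(yi-ybar)) / sum((xi-xbar)^2)
n = 4, xbar = 31/4 = 7.75, ybar = 31/4 = 7.75
Sxy = sum((xi-xbar)(yi-ybar)) = -16.25
Sxx = sum((xi-xbar)^2) = 16.75
b = Sxy / Sxx = -65/67 ≈ -0.970149

-0.9701


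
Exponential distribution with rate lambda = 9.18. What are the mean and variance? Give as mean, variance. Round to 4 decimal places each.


mean = 1/lam, var = 1/lam^2
mean = 1 / 9.18 = 50/459 ≈ 0.108932
lam^2 = 9.18^2 = 84.2724
var = 1 / 84.2724 ≈ 0.011866

0.1089, 0.0119


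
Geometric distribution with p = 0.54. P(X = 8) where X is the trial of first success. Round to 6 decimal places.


P = (1-p)^(k-1) * p
(1-p)^(k-1) = 0.46^7 ≈ 0.004358177
P = 0.004358177 * 0.54 ≈ 0.002353415

0.002353


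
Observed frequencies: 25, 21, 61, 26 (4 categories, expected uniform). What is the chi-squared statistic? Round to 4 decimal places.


chi2 = sum((O-E)^2/E), E = total/4
total = 133, E = 133/4 = 33.25
(25 - 33.25)^2 / 33.25 = 68.0625 / 33.25 = 1089/532 ≈ 2.046992
(21 - 33.25)^2 / 33.25 = 150.0625 / 33.25 = 343/76 ≈ 4.513158
(61 - 33.25)^2 / 33.25 = 770.0625 / 33.25 = 12321/532 ≈ 23.159774
(26 - 33.25)^2 / 33.25 = 52.5625 / 33.25 = 841/532 ≈ 1.580827
chi2 = 4163/133 ≈ 31.300752

31.3008


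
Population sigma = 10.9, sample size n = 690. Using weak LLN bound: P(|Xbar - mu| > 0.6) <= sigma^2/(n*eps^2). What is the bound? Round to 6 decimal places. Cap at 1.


bound = min(1, sigma^2/(n*eps^2))
sigma^2 = 10.9^2 = 118.81
n*eps^2 = 690 * 0.6^2 = 690 * 0.36 = 248.4
sigma^2/(n*eps^2) = 118.81 / 248.4 ≈ 0.47830113

0.478301


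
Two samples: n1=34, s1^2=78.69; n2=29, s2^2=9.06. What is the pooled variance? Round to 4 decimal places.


sp^2 = ((n1-1)*s1^2 + (n2-1)*s2^2)/(n1+n2-2)
(n1-1)*s1^2 = 33 * 78.69 = 2596.77
(n2-1)*s2^2 = 28 * 9.06 = 253.68
numerator = 2596.77 + 253.68 = 2850.45
n1+n2-2 = 61
sp^2 = 2850.45 / 61 = 57009/1220 ≈ 46.728689

46.7287


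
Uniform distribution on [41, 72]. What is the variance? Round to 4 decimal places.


Var = (b-a)^2 / 12
(b-a)^2 = (72 - 41)^2 = 961
Var = 961/12 ≈ 80.083333

80.0833


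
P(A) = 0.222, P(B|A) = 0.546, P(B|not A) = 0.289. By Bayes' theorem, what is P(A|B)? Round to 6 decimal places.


P(A|B) = P(B|A)*P(A) / P(B), P(B) = P(B|A)*P(A) + P(B|not A)*P(not A)
P(B|A)*P(A) = 0.546 * 0.222 = 0.121212
P(B|not A)*P(not A) = 0.289 * 0.778 = 0.224842
P(B) = 0.121212 + 0.224842 = 0.346054
P(A|B) = 0.121212 / 0.346054 ≈ 0.35026903

0.350269


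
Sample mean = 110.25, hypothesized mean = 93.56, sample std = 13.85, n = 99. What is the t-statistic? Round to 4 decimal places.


t = (xbar - mu0) / (s/sqrt(n))
xbar - mu0 = 110.25 - 93.56 = 16.69
sqrt(99) ≈ 9.94987437
s/sqrt(n) = 13.85 / 9.94987437 ≈ 1.39197737
t = 16.69 / 1.39197737 ≈ 11.990137

11.9901


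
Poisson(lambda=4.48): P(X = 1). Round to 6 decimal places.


P = e^(-lam) * lam^k / k!
e^(-4.48) ≈ 0.01133341
lam^k = 4.48^1 = 4.48
k! = 1! = 1
P = 0.01133341 * 4.48 / 1 ≈ 0.050774

0.050774


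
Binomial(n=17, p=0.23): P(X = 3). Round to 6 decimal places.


P = C(n,k) * p^k * (1-p)^(n-k)
C(17,3) = 680
p^k = 0.23^3 = 0.012167
(1-p)^(n-k) = 0.77^14 ≈ 0.02575551
P = 680 * 0.012167 * 0.02575551 ≈ 0.213090

0.213090


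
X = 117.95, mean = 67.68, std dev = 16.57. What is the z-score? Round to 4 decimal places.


z = (X - mu) / sigma
X - mu = 117.95 - 67.68 = 50.27
z = 50.27 / 16.57 = 5027/1657 ≈ 3.033796

3.0338


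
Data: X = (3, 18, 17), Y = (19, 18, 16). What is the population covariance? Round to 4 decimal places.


Cov = (1/n)*sum((xi-xbar)(yi-ybar))
n = 3, xbar = 38/3 ≈ 12.666667, ybar = 53/3 ≈ 17.666667
sum((xi-xbar)(yi-ybar)) = -55/3 ≈ -18.333333
Cov = -18.333333 / 3 = -55/9 ≈ -6.111111

-6.1111


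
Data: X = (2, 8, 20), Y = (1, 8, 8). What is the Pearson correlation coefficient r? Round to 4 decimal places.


r = sum((xi-xbar)(yi-ybar)) / sqrt(sum((xi-xbar)^2) * sum((yi-ybar)^2))
n = 3, xbar = 30/3 = 10, ybar = 17/3 ≈ 5.666667
Sxy = sum((xi-xbar)(yi-ybar)) = 56
Sxx = sum((xi-xbar)^2) = 168
Syy = sum((yi-ybar)^2) = 98/3 ≈ 32.666667
sqrt(Sxx*Syy) ≈ 74.081037
r = Sxy / sqrt(Sxx*Syy) = 56 / 74.081037 ≈ 0.755929

0.7559


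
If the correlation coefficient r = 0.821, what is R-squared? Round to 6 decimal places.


R^2 = r^2 = (0.821)^2 = 0.674041

0.674041


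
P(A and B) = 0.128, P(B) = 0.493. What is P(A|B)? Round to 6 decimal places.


P(A|B) = P(A and B) / P(B) = 0.128 / 0.493 = 128/493 ≈ 0.25963489

0.259635


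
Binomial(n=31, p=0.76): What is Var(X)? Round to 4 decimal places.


Var = n*p*(1-p) = 31 * 0.76 * 0.24 = 5.6544

5.6544


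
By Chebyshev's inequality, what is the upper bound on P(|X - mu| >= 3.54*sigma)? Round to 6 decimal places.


P <= 1/k^2
k^2 = 3.54^2 = 12.5316
1/k^2 = 1 / 12.5316 ≈ 0.07979827

0.079798


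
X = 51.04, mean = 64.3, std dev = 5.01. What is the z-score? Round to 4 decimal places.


z = (X - mu) / sigma
X - mu = 51.04 - 64.3 = -13.26
z = -13.26 / 5.01 = -442/167 ≈ -2.646707

-2.6467


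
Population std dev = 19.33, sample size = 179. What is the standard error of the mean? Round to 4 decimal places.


SE = sigma / sqrt(n)
sqrt(179) ≈ 13.379088
SE = 19.33 / 13.379088 ≈ 1.444792

1.4448


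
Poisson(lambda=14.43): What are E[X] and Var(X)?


E[X] = Var(X) = lambda = 14.43

14.43, 14.43


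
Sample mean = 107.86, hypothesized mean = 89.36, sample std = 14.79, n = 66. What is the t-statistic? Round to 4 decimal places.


t = (xbar - mu0) / (s/sqrt(n))
xbar - mu0 = 107.86 - 89.36 = 18.5
sqrt(66) ≈ 8.12403840
s/sqrt(n) = 14.79 / 8.12403840 ≈ 1.82052315
t = 18.5 / 1.82052315 ≈ 10.161914

10.1619


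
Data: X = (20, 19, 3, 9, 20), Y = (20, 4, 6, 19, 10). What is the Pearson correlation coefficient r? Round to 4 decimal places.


r = sum((xi-xbar)(yi-ybar)) / sqrt(sum((xi-xbar)^2) * sum((yi-ybar)^2))
n = 5, xbar = 71/5 = 14.2, ybar = 59/5 = 11.8
Sxy = sum((xi-xbar)(yi-ybar)) = 27.2
Sxx = sum((xi-xbar)^2) = 242.8
Syy = sum((yi-ybar)^2) = 216.8
sqrt(Sxx*Syy) ≈ 229.431994
r = Sxy / sqrt(Sxx*Syy) = 27.2 / 229.431994 ≈ 0.118554

0.1186


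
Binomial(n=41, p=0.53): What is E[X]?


E[X] = n*p = 41 * 0.53 = 21.73

21.73


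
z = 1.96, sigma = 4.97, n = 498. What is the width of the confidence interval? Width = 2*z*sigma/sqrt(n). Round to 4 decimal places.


width = 2*z*sigma/sqrt(n)
2*z*sigma = 2 * 1.96 * 4.97 = 19.4824
sqrt(498) ≈ 22.315914
width = 19.4824 / 22.315914 ≈ 0.873027

0.8730


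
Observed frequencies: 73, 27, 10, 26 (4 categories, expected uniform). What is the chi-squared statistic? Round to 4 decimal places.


chi2 = sum((O-E)^2/E), E = total/4
total = 136, E = 136/4 = 34
(73 - 34)^2 / 34 = 1521 / 34 = 1521/34 ≈ 44.735294
(27 - 34)^2 / 34 = 49 / 34 = 49/34 ≈ 1.441176
(10 - 34)^2 / 34 = 576 / 34 = 288/17 ≈ 16.941176
(26 - 34)^2 / 34 = 64 / 34 = 32/17 ≈ 1.882353
chi2 = 65

65.0000


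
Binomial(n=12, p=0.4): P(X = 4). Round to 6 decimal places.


P = C(n,k) * p^k * (1-p)^(n-k)
C(12,4) = 495
p^k = 0.4^4 = 0.0256
(1-p)^(n-k) = 0.6^8 = 0.01679616
P = 495 * 0.0256 * 0.01679616 ≈ 0.212841

0.212841


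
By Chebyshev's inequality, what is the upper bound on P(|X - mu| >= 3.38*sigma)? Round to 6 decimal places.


P <= 1/k^2
k^2 = 3.38^2 = 11.4244
1/k^2 = 1 / 11.4244 ≈ 0.08753195

0.087532


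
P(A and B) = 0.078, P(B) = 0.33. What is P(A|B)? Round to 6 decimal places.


P(A|B) = P(A and B) / P(B) = 0.078 / 0.33 = 13/55 ≈ 0.23636364

0.236364


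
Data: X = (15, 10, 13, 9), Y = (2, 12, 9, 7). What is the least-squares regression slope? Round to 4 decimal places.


b = sum((xi-xbar)(yi-ybar)) / sum((xi-xbar)^2)
n = 4, xbar = 47/4 = 11.75, ybar = 30/4 = 7.5
Sxy = sum((xi-xbar)(yi-ybar)) = -22.5
Sxx = sum((xi-xbar)^2) = 22.75
b = Sxy / Sxx = -90/91 ≈ -0.989011

-0.9890


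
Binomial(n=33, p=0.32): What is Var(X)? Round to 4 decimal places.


Var = n*p*(1-p) = 33 * 0.32 * 0.68 = 7.1808

7.1808


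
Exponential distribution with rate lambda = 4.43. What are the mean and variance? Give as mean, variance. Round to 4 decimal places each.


mean = 1/lam, var = 1/lam^2
mean = 1 / 4.43 = 100/443 ≈ 0.225734
lam^2 = 4.43^2 = 19.6249
var = 1 / 19.6249 ≈ 0.050956

0.2257, 0.0510


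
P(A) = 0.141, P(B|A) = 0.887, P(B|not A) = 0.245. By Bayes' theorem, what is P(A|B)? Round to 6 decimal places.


P(A|B) = P(B|A)*P(A) / P(B), P(B) = P(B|A)*P(A) + P(B|not A)*P(not A)
P(B|A)*P(A) = 0.887 * 0.141 = 0.125067
P(B|not A)*P(not A) = 0.245 * 0.859 = 0.210455
P(B) = 0.125067 + 0.210455 = 0.335522
P(A|B) = 0.125067 / 0.335522 ≈ 0.37275350

0.372754


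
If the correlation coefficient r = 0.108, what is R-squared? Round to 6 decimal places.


R^2 = r^2 = (0.108)^2 = 0.011664

0.011664


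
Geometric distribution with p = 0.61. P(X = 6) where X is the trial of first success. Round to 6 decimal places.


P = (1-p)^(k-1) * p
(1-p)^(k-1) = 0.39^5 ≈ 0.009022420
P = 0.009022420 * 0.61 ≈ 0.005503676

0.005504


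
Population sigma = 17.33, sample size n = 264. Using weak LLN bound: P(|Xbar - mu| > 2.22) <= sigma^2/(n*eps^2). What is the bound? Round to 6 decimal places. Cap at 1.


bound = min(1, sigma^2/(n*eps^2))
sigma^2 = 17.33^2 = 300.3289
n*eps^2 = 264 * 2.22^2 = 264 * 4.9284 = 1301.0976
sigma^2/(n*eps^2) = 300.3289 / 1301.0976 ≈ 0.23082734

0.230827


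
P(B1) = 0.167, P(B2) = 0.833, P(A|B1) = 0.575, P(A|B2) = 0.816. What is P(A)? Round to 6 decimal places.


P(A) = P(A|B1)*P(B1) + P(A|B2)*P(B2)
P(A|B1)*P(B1) = 0.575 * 0.167 = 0.096025
P(A|B2)*P(B2) = 0.816 * 0.833 = 0.679728
P(A) = 0.096025 + 0.679728 = 0.775753

0.775753


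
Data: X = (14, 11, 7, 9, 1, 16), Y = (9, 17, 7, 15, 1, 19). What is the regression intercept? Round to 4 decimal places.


a = ybar - b*xbar, where b = sum((xi-xbar)(yi-ybar)) / sum((xi-xbar)^2)
n = 6, xbar = 58/6 = 29/3 ≈ 9.666667, ybar = 68/6 = 34/3 ≈ 11.333333
Sxy = sum((xi-xbar)(yi-ybar)) = 434/3 ≈ 144.666667
Sxx = sum((xi-xbar)^2) = 430/3 ≈ 143.333333
b = Sxy / Sxx = 217/215 ≈ 1.009302
a = 11.333333 - 1.009302 * 9.666667 = 339/215 ≈ 1.576744

1.5767


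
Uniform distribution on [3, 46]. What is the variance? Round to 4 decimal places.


Var = (b-a)^2 / 12
(b-a)^2 = (46 - 3)^2 = 1849
Var = 1849/12 ≈ 154.083333

154.0833


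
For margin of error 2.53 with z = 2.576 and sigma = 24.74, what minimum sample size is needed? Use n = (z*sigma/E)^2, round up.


z*sigma/E = 2.576 * 24.74 / 2.53 = 34636/1375 ≈ 25.189818
(z*sigma/E)^2 ≈ 634.526940
round up: n = 635

635


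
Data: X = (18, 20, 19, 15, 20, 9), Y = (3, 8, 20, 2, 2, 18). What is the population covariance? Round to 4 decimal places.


Cov = (1/n)*sum((xi-xbar)(yi-ybar))
n = 6, xbar = 101/6 ≈ 16.833333, ybar = 53/6 ≈ 8.833333
sum((xi-xbar)(yi-ybar)) = -397/6 ≈ -66.166667
Cov = -66.166667 / 6 = -397/36 ≈ -11.027778

-11.0278


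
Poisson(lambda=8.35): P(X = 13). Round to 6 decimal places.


P = e^(-lam) * lam^k / k!
e^(-8.35) ≈ 0.0002363965
lam^k = 8.35^13 ≈ 959233154895.312968
k! = 13! = 6227020800
P = 0.0002363965 * 959233154895.312968 / 6227020800 ≈ 0.036415

0.036415


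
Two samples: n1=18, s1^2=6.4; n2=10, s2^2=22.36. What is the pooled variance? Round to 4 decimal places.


sp^2 = ((n1-1)*s1^2 + (n2-1)*s2^2)/(n1+n2-2)
(n1-1)*s1^2 = 17 * 6.4 = 108.8
(n2-1)*s2^2 = 9 * 22.36 = 201.24
numerator = 108.8 + 201.24 = 310.04
n1+n2-2 = 26
sp^2 = 310.04 / 26 = 7751/650 ≈ 11.924615

11.9246


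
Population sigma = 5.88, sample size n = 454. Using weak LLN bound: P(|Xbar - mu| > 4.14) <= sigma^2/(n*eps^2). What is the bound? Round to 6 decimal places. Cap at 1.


bound = min(1, sigma^2/(n*eps^2))
sigma^2 = 5.88^2 = 34.5744
n*eps^2 = 454 * 4.14^2 = 454 * 17.1396 = 7781.3784
sigma^2/(n*eps^2) = 34.5744 / 7781.3784 ≈ 0.00444322

0.004443


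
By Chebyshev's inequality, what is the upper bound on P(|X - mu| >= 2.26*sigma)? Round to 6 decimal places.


P <= 1/k^2
k^2 = 2.26^2 = 5.1076
1/k^2 = 1 / 5.1076 ≈ 0.19578667

0.195787


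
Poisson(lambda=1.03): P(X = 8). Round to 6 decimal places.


P = e^(-lam) * lam^k / k!
e^(-1.03) ≈ 0.3570070
lam^k = 1.03^8 ≈ 1.266770
k! = 8! = 40320
P = 0.3570070 * 1.266770 / 40320 ≈ 0.000011

0.000011


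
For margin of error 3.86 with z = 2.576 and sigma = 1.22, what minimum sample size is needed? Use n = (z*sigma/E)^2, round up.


z*sigma/E = 2.576 * 1.22 / 3.86 ≈ 0.814176
(z*sigma/E)^2 ≈ 0.662883
round up: n = 1

1


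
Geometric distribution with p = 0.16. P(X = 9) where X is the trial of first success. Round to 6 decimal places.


P = (1-p)^(k-1) * p
(1-p)^(k-1) = 0.84^8 ≈ 0.2478759
P = 0.2478759 * 0.16 ≈ 0.03966014

0.039660


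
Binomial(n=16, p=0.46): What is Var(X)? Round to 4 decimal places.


Var = n*p*(1-p) = 16 * 0.46 * 0.54 = 3.9744

3.9744


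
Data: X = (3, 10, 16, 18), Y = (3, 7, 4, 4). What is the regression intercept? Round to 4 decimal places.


a = ybar - b*xbar, where b = sum((xi-xbar)(yi-ybar)) / sum((xi-xbar)^2)
n = 4, xbar = 47/4 = 11.75, ybar = 18/4 = 4.5
Sxy = sum((xi-xbar)(yi-ybar)) = 3.5
Sxx = sum((xi-xbar)^2) = 136.75
b = Sxy / Sxx = 14/547 ≈ 0.025594
a = 4.5 - 0.025594 * 11.75 = 2297/547 ≈ 4.199269

4.1993


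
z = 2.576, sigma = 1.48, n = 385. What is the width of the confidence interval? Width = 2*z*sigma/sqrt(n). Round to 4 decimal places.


width = 2*z*sigma/sqrt(n)
2*z*sigma = 2 * 2.576 * 1.48 = 7.62496
sqrt(385) ≈ 19.621417
width = 7.62496 / 19.621417 ≈ 0.388604

0.3886


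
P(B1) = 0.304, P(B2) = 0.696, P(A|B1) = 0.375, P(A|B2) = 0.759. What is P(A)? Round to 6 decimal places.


P(A) = P(A|B1)*P(B1) + P(A|B2)*P(B2)
P(A|B1)*P(B1) = 0.375 * 0.304 = 0.114
P(A|B2)*P(B2) = 0.759 * 0.696 = 0.528264
P(A) = 0.114 + 0.528264 = 0.642264

0.642264


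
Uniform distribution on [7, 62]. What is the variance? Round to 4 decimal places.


Var = (b-a)^2 / 12
(b-a)^2 = (62 - 7)^2 = 3025
Var = 3025/12 ≈ 252.083333

252.0833


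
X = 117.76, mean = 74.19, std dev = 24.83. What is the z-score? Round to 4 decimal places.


z = (X - mu) / sigma
X - mu = 117.76 - 74.19 = 43.57
z = 43.57 / 24.83 = 4357/2483 ≈ 1.754732

1.7547


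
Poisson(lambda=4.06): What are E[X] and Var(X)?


E[X] = Var(X) = lambda = 4.06

4.06, 4.06


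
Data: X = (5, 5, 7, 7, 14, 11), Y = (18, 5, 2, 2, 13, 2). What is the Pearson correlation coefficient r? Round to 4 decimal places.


r = sum((xi-xbar)(yi-ybar)) / sqrt(sum((xi-xbar)^2) * sum((yi-ybar)^2))
n = 6, xbar = 49/6 ≈ 8.166667, ybar = 42/6 = 7
Sxy = sum((xi-xbar)(yi-ybar)) = 4
Sxx = sum((xi-xbar)^2) = 389/6 ≈ 64.833333
Syy = sum((yi-ybar)^2) = 236
sqrt(Sxx*Syy) ≈ 123.695864
r = Sxy / sqrt(Sxx*Syy) = 4 / 123.695864 ≈ 0.032337

0.0323


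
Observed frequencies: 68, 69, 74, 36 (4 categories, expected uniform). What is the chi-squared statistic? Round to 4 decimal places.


chi2 = sum((O-E)^2/E), E = total/4
total = 247, E = 247/4 = 61.75
(68 - 61.75)^2 / 61.75 = 39.0625 / 61.75 = 625/988 ≈ 0.632591
(69 - 61.75)^2 / 61.75 = 52.5625 / 61.75 = 841/988 ≈ 0.851215
(74 - 61.75)^2 / 61.75 = 150.0625 / 61.75 = 2401/988 ≈ 2.430162
(36 - 61.75)^2 / 61.75 = 663.0625 / 61.75 = 10609/988 ≈ 10.737854
chi2 = 3619/247 ≈ 14.651822

14.6518


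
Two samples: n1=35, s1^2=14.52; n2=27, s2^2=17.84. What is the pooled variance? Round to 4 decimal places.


sp^2 = ((n1-1)*s1^2 + (n2-1)*s2^2)/(n1+n2-2)
(n1-1)*s1^2 = 34 * 14.52 = 493.68
(n2-1)*s2^2 = 26 * 17.84 = 463.84
numerator = 493.68 + 463.84 = 957.52
n1+n2-2 = 60
sp^2 = 957.52 / 60 = 11969/750 ≈ 15.958667

15.9587


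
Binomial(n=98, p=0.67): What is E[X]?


E[X] = n*p = 98 * 0.67 = 65.66

65.66


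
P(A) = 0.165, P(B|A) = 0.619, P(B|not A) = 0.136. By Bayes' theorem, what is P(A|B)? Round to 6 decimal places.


P(A|B) = P(B|A)*P(A) / P(B), P(B) = P(B|A)*P(A) + P(B|not A)*P(not A)
P(B|A)*P(A) = 0.619 * 0.165 = 0.102135
P(B|not A)*P(not A) = 0.136 * 0.835 = 0.11356
P(B) = 0.102135 + 0.11356 = 0.215695
P(A|B) = 0.102135 / 0.215695 ≈ 0.47351584

0.473516


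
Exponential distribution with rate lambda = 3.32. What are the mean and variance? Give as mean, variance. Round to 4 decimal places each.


mean = 1/lam, var = 1/lam^2
mean = 1 / 3.32 = 25/83 ≈ 0.301205
lam^2 = 3.32^2 = 11.0224
var = 1 / 11.0224 = 625/6889 ≈ 0.090724

0.3012, 0.0907


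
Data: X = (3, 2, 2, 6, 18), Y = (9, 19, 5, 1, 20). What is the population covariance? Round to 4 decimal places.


Cov = (1/n)*sum((xi-xbar)(yi-ybar))
n = 5, xbar = 31/5 = 6.2, ybar = 54/5 = 10.8
sum((xi-xbar)(yi-ybar)) = 106.2
Cov = 106.2 / 5 = 21.24

21.2400


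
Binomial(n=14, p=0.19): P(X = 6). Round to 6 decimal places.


P = C(n,k) * p^k * (1-p)^(n-k)
C(14,6) = 3003
p^k = 0.19^6 ≈ 0.00004704588
(1-p)^(n-k) = 0.81^8 ≈ 0.1853020
P = 3003 * 0.00004704588 * 0.1853020 ≈ 0.026179

0.026179


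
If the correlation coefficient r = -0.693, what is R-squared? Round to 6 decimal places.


R^2 = r^2 = (-0.693)^2 = 0.480249

0.480249


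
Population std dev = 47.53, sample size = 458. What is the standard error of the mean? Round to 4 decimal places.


SE = sigma / sqrt(n)
sqrt(458) ≈ 21.400935
SE = 47.53 / 21.400935 ≈ 2.220931

2.2209


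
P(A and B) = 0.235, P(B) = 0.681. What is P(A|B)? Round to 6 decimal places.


P(A|B) = P(A and B) / P(B) = 0.235 / 0.681 = 235/681 ≈ 0.34508076

0.345081


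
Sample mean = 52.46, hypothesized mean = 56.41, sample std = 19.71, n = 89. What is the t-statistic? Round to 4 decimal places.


t = (xbar - mu0) / (s/sqrt(n))
xbar - mu0 = 52.46 - 56.41 = -3.95
sqrt(89) ≈ 9.43398113
s/sqrt(n) = 19.71 / 9.43398113 ≈ 2.08925582
t = -3.95 / 2.08925582 ≈ -1.890625

-1.8906


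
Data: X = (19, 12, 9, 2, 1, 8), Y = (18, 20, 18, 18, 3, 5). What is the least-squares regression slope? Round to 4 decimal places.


b = sum((xi-xbar)(yi-ybar)) / sum((xi-xbar)^2)
n = 6, xbar = 51/6 = 8.5, ybar = 82/6 = 41/3 ≈ 13.666667
Sxy = sum((xi-xbar)(yi-ybar)) = 126
Sxx = sum((xi-xbar)^2) = 221.5
b = Sxy / Sxx = 252/443 ≈ 0.568849

0.5688


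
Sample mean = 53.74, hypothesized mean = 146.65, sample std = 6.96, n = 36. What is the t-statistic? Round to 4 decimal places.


t = (xbar - mu0) / (s/sqrt(n))
xbar - mu0 = 53.74 - 146.65 = -92.91
sqrt(36) = 6
s/sqrt(n) = 6.96 / 6 = 1.16
t = -92.91 / 1.16 = -9291/116 ≈ -80.094828

-80.0948


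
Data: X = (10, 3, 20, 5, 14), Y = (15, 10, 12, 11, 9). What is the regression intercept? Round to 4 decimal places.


a = ybar - b*xbar, where b = sum((xi-xbar)(yi-ybar)) / sum((xi-xbar)^2)
n = 5, xbar = 52/5 = 10.4, ybar = 57/5 = 11.4
Sxy = sum((xi-xbar)(yi-ybar)) = 8.2
Sxx = sum((xi-xbar)^2) = 189.2
b = Sxy / Sxx = 41/946 ≈ 0.043340
a = 11.4 - 0.043340 * 10.4 = 5179/473 ≈ 10.949260

10.9493


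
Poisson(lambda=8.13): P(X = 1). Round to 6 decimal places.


P = e^(-lam) * lam^k / k!
e^(-8.13) ≈ 0.0002945682
lam^k = 8.13^1 = 8.13
k! = 1! = 1
P = 0.0002945682 * 8.13 / 1 ≈ 0.002395

0.002395


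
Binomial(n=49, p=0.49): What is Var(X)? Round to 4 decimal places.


Var = n*p*(1-p) = 49 * 0.49 * 0.51 = 12.2451

12.2451


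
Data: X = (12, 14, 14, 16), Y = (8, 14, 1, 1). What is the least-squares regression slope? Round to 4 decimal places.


b = sum((xi-xbar)(yi-ybar)) / sum((xi-xbar)^2)
n = 4, xbar = 56/4 = 14, ybar = 24/4 = 6
Sxy = sum((xi-xbar)(yi-ybar)) = -14
Sxx = sum((xi-xbar)^2) = 8
b = Sxy / Sxx = -1.75

-1.7500


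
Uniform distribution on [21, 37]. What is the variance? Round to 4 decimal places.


Var = (b-a)^2 / 12
(b-a)^2 = (37 - 21)^2 = 256
Var = 256/12 ≈ 21.333333

21.3333


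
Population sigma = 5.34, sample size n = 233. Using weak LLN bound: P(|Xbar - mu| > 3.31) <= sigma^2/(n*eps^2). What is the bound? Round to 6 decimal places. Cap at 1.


bound = min(1, sigma^2/(n*eps^2))
sigma^2 = 5.34^2 = 28.5156
n*eps^2 = 233 * 3.31^2 = 233 * 10.9561 = 2552.7713
sigma^2/(n*eps^2) = 28.5156 / 2552.7713 ≈ 0.01117045

0.011170


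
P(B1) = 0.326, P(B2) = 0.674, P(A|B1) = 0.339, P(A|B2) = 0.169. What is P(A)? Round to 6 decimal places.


P(A) = P(A|B1)*P(B1) + P(A|B2)*P(B2)
P(A|B1)*P(B1) = 0.339 * 0.326 = 0.110514
P(A|B2)*P(B2) = 0.169 * 0.674 = 0.113906
P(A) = 0.110514 + 0.113906 = 0.22442

0.224420


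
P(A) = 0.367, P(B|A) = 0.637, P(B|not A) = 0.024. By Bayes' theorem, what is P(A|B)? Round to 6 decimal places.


P(A|B) = P(B|A)*P(A) / P(B), P(B) = P(B|A)*P(A) + P(B|not A)*P(not A)
P(B|A)*P(A) = 0.637 * 0.367 = 0.233779
P(B|not A)*P(not A) = 0.024 * 0.633 = 0.015192
P(B) = 0.233779 + 0.015192 = 0.248971
P(A|B) = 0.233779 / 0.248971 ≈ 0.93898085

0.938981


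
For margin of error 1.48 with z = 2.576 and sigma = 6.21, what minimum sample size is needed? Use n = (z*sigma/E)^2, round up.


z*sigma/E = 2.576 * 6.21 / 1.48 = 99981/9250 ≈ 10.808757
(z*sigma/E)^2 ≈ 116.829223
round up: n = 117

117


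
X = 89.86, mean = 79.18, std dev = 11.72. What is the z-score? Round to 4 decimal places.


z = (X - mu) / sigma
X - mu = 89.86 - 79.18 = 10.68
z = 10.68 / 11.72 = 267/293 ≈ 0.911263

0.9113


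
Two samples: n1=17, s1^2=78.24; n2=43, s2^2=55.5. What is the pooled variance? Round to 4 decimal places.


sp^2 = ((n1-1)*s1^2 + (n2-1)*s2^2)/(n1+n2-2)
(n1-1)*s1^2 = 16 * 78.24 = 1251.84
(n2-1)*s2^2 = 42 * 55.5 = 2331
numerator = 1251.84 + 2331 = 3582.84
n1+n2-2 = 58
sp^2 = 3582.84 / 58 = 89571/1450 ≈ 61.773103

61.7731


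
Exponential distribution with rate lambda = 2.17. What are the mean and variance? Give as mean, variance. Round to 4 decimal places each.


mean = 1/lam, var = 1/lam^2
mean = 1 / 2.17 = 100/217 ≈ 0.460829
lam^2 = 2.17^2 = 4.7089
var = 1 / 4.7089 ≈ 0.212364

0.4608, 0.2124


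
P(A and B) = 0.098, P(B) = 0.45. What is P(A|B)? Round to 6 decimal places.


P(A|B) = P(A and B) / P(B) = 0.098 / 0.45 = 49/225 ≈ 0.21777778

0.217778


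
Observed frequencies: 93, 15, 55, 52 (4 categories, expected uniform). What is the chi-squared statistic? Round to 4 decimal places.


chi2 = sum((O-E)^2/E), E = total/4
total = 215, E = 215/4 = 53.75
(93 - 53.75)^2 / 53.75 = 1540.5625 / 53.75 = 24649/860 ≈ 28.661628
(15 - 53.75)^2 / 53.75 = 1501.5625 / 53.75 = 4805/172 ≈ 27.936047
(55 - 53.75)^2 / 53.75 = 1.5625 / 53.75 = 5/172 ≈ 0.029070
(52 - 53.75)^2 / 53.75 = 3.0625 / 53.75 = 49/860 ≈ 0.056977
chi2 = 12187/215 ≈ 56.683721

56.6837


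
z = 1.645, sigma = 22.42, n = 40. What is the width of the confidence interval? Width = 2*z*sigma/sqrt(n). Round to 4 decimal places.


width = 2*z*sigma/sqrt(n)
2*z*sigma = 2 * 1.645 * 22.42 = 73.7618
sqrt(40) ≈ 6.324555
width = 73.7618 / 6.324555 ≈ 11.662765

11.6628


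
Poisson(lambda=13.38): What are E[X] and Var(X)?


E[X] = Var(X) = lambda = 13.38

13.38, 13.38


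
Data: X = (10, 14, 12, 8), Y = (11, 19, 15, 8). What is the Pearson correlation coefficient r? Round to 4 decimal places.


r = sum((xi-xbar)(yi-ybar)) / sqrt(sum((xi-xbar)^2) * sum((yi-ybar)^2))
n = 4, xbar = 44/4 = 11, ybar = 53/4 = 13.25
Sxy = sum((xi-xbar)(yi-ybar)) = 37
Sxx = sum((xi-xbar)^2) = 20
Syy = sum((yi-ybar)^2) = 68.75
sqrt(Sxx*Syy) ≈ 37.080992
r = Sxy / sqrt(Sxx*Syy) = 37 / 37.080992 ≈ 0.997816

0.9978


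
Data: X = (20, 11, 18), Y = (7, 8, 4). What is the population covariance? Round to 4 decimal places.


Cov = (1/n)*sum((xi-xbar)(yi-ybar))
n = 3, xbar = 49/3 ≈ 16.333333, ybar = 19/3 ≈ 6.333333
sum((xi-xbar)(yi-ybar)) = -31/3 ≈ -10.333333
Cov = -10.333333 / 3 = -31/9 ≈ -3.444444

-3.4444


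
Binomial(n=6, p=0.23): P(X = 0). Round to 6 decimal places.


P = C(n,k) * p^k * (1-p)^(n-k)
C(6,0) = 1
p^k = 0.23^0 = 1
(1-p)^(n-k) = 0.77^6 ≈ 0.2084224
P = 1 * 1 * 0.2084224 ≈ 0.208422

0.208422


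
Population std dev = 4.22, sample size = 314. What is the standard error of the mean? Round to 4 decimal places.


SE = sigma / sqrt(n)
sqrt(314) ≈ 17.720045
SE = 4.22 / 17.720045 ≈ 0.238148

0.2381


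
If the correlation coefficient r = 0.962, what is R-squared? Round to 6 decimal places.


R^2 = r^2 = (0.962)^2 = 0.925444

0.925444


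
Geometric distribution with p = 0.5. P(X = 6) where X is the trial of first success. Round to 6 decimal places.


P = (1-p)^(k-1) * p
(1-p)^(k-1) = 0.5^5 = 0.03125
P = 0.03125 * 0.5 = 0.015625

0.015625


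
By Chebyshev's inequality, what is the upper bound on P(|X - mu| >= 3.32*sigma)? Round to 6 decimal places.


P <= 1/k^2
k^2 = 3.32^2 = 11.0224
1/k^2 = 1 / 11.0224 = 625/6889 ≈ 0.09072434

0.090724


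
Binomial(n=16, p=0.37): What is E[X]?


E[X] = n*p = 16 * 0.37 = 5.92

5.92


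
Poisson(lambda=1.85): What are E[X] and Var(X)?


E[X] = Var(X) = lambda = 1.85

1.85, 1.85


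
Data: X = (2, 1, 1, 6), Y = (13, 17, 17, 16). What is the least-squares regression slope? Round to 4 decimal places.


b = sum((xi-xbar)(yi-ybar)) / sum((xi-xbar)^2)
n = 4, xbar = 10/4 = 2.5, ybar = 63/4 = 15.75
Sxy = sum((xi-xbar)(yi-ybar)) = -1.5
Sxx = sum((xi-xbar)^2) = 17
b = Sxy / Sxx = -3/34 ≈ -0.088235

-0.0882


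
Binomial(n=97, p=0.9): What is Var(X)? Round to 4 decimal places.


Var = n*p*(1-p) = 97 * 0.9 * 0.1 = 8.73

8.7300


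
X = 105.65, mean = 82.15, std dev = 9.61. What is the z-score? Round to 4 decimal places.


z = (X - mu) / sigma
X - mu = 105.65 - 82.15 = 23.5
z = 23.5 / 9.61 = 2350/961 ≈ 2.445369

2.4454


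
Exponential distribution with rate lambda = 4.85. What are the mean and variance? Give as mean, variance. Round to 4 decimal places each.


mean = 1/lam, var = 1/lam^2
mean = 1 / 4.85 = 20/97 ≈ 0.206186
lam^2 = 4.85^2 = 23.5225
var = 1 / 23.5225 = 400/9409 ≈ 0.042512

0.2062, 0.0425


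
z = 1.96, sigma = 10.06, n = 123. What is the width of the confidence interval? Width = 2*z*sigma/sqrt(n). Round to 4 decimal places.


width = 2*z*sigma/sqrt(n)
2*z*sigma = 2 * 1.96 * 10.06 = 39.4352
sqrt(123) ≈ 11.090537
width = 39.4352 / 11.090537 ≈ 3.555752

3.5558


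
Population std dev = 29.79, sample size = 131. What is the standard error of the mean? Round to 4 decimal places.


SE = sigma / sqrt(n)
sqrt(131) ≈ 11.445523
SE = 29.79 / 11.445523 ≈ 2.602764

2.6028


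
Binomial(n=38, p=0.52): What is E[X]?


E[X] = n*p = 38 * 0.52 = 19.76

19.76


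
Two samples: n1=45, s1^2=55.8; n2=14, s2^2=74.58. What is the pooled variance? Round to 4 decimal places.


sp^2 = ((n1-1)*s1^2 + (n2-1)*s2^2)/(n1+n2-2)
(n1-1)*s1^2 = 44 * 55.8 = 2455.2
(n2-1)*s2^2 = 13 * 74.58 = 969.54
numerator = 2455.2 + 969.54 = 3424.74
n1+n2-2 = 57
sp^2 = 3424.74 / 57 = 57079/950 ≈ 60.083158

60.0832


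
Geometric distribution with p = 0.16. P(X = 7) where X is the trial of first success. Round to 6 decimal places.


P = (1-p)^(k-1) * p
(1-p)^(k-1) = 0.84^6 ≈ 0.3512980
P = 0.3512980 * 0.16 ≈ 0.05620769

0.056208


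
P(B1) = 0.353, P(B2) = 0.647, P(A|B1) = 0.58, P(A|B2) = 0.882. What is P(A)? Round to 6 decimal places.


P(A) = P(A|B1)*P(B1) + P(A|B2)*P(B2)
P(A|B1)*P(B1) = 0.58 * 0.353 = 0.20474
P(A|B2)*P(B2) = 0.882 * 0.647 = 0.570654
P(A) = 0.20474 + 0.570654 = 0.775394

0.775394
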